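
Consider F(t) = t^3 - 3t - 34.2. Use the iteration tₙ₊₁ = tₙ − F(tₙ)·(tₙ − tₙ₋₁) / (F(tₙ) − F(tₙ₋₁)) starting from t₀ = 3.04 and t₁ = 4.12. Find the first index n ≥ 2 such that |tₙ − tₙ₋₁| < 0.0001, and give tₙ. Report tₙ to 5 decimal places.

n = 6, tₙ = 3.55319

F(3.04) = -15.2255360, F(4.12) = 23.3745280
t₂ = 4.1200000 − 23.3745280·(1.0800000)/(38.6000640) = 3.4659987;  |Δ| = 0.6540013
F(3.4659987) = -2.9604427
t₃ = 3.4659987 − (-2.9604427)·(-0.6540013)/(-26.3349707) = 3.5395182;  |Δ| = 0.0735195
F(3.5395182) = -0.4748005
t₄ = 3.5395182 − (-0.4748005)·(0.0735195)/(2.4856422) = 3.5535617;  |Δ| = 0.0140435
F(3.5535617) = 0.0129844
t₅ = 3.5535617 − 0.0129844·(0.0140435)/(0.4877849) = 3.5531879;  |Δ| = 0.0003738
F(3.5531879) = -0.0000544
t₆ = 3.5531879 − (-0.0000544)·(-0.0003738)/(-0.0130388) = 3.5531894;  |Δ| = 0.0000016
|t₆ − t₅| = 0.0000016 < 0.0001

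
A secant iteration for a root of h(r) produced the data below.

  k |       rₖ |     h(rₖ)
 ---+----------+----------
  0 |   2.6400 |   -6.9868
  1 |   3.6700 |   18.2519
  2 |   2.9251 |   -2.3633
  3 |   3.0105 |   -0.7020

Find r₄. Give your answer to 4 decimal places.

3.0466

r₄ = 3.0105 − (-0.7020)·(3.0105 − 2.9251) / (-0.7020 − (-2.3633))
   = 3.0105 − (-0.059951)/(1.661300) = 3.046587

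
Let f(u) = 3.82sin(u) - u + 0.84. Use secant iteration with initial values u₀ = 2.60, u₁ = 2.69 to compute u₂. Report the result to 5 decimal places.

f(2.60) = 0.2092152, f(2.69) = -0.1829555
u₂ = 2.6900000 − (-0.1829555)·(2.6900000 − 2.6000000) / (-0.1829555 − 0.2092152) = 2.6900000 − (-0.0164660)/(-0.3921707) = 2.6480132

2.64801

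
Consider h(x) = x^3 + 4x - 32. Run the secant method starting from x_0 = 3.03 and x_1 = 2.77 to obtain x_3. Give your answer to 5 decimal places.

h(3.03) = 7.9381270, h(2.77) = 0.3339330
x_2 = 2.7700000 − 0.3339330·(2.7700000 − 3.0300000) / (0.3339330 − 7.9381270) = 2.7700000 − (-0.0868226)/(-7.6041940) = 2.7585823
h(2.7585823) = 0.0265228
x_3 = 2.7585823 − 0.0265228·(2.7585823 − 2.7700000) / (0.0265228 − 0.3339330) = 2.7585823 − (-0.0003028)/(-0.3074102) = 2.7575972

2.75760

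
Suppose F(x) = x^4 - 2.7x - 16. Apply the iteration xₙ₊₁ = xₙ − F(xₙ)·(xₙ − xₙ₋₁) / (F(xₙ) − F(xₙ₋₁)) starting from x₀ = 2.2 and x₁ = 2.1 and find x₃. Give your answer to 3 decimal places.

F(2.2) = 1.48560, F(2.1) = -2.22190
x₂ = 2.10000 − (-2.22190)·(2.10000 − 2.20000) / (-2.22190 − 1.48560) = 2.10000 − (0.22219)/(-3.70750) = 2.15993
F(2.15993) = -0.06681
x₃ = 2.15993 − (-0.06681)·(2.15993 − 2.10000) / (-0.06681 − (-2.22190)) = 2.15993 − (-0.00400)/(2.15509) = 2.16179

2.162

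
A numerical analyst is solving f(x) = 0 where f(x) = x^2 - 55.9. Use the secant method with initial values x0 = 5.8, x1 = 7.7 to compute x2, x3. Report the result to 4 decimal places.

7.4489, 7.4762

f(5.8) = -22.260000, f(7.7) = 3.390000
x2 = 7.700000 − 3.390000·(7.700000 − 5.800000) / (3.390000 − (-22.260000)) = 7.700000 − (6.441000)/(25.650000) = 7.448889
f(7.448889) = -0.414054
x3 = 7.448889 − (-0.414054)·(7.448889 − 7.700000) / (-0.414054 − 3.390000) = 7.448889 − (0.103974)/(-3.804054) = 7.476221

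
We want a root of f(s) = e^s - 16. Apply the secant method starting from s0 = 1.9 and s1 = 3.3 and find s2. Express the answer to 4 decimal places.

f(1.9) = -9.314106, f(3.3) = 11.112639
s2 = 3.300000 − 11.112639·(3.300000 − 1.900000) / (11.112639 − (-9.314106)) = 3.300000 − (15.557694)/(20.426744) = 2.538366

2.5384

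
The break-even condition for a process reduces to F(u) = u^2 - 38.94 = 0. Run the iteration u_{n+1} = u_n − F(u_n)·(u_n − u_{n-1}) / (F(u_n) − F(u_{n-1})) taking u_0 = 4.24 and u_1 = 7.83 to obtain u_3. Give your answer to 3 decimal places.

6.210

F(4.24) = -20.96240, F(7.83) = 22.36890
u_2 = 7.83000 − 22.36890·(7.83000 − 4.24000) / (22.36890 − (-20.96240)) = 7.83000 − (80.30435)/(43.33130) = 5.97674
F(5.97674) = -3.21863
u_3 = 5.97674 − (-3.21863)·(5.97674 − 7.83000) / (-3.21863 − 22.36890) = 5.97674 − (5.96497)/(-25.58753) = 6.20986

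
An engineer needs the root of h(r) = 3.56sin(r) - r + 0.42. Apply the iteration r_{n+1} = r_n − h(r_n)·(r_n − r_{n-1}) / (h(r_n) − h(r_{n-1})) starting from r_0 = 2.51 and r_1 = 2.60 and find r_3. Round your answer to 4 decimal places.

h(2.51) = 0.011934, h(2.60) = -0.344815
r_2 = 2.600000 − (-0.344815)·(2.600000 − 2.510000) / (-0.344815 − 0.011934) = 2.600000 − (-0.031033)/(-0.356749) = 2.513011
h(2.513011) = 0.000263
r_3 = 2.513011 − 0.000263·(2.513011 − 2.600000) / (0.000263 − (-0.344815)) = 2.513011 − (-0.000023)/(0.345079) = 2.513077

2.5131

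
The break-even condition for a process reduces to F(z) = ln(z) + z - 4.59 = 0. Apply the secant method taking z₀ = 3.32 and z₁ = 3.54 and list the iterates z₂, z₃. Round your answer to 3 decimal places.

3.374, 3.374

F(3.32) = -0.07004, F(3.54) = 0.21413
z₂ = 3.54000 − 0.21413·(3.54000 − 3.32000) / (0.21413 − (-0.07004)) = 3.54000 − (0.04711)/(0.28416) = 3.37422
F(3.37422) = 0.00039
z₃ = 3.37422 − 0.00039·(3.37422 − 3.54000) / (0.00039 − 0.21413) = 3.37422 − (-0.00006)/(-0.21374) = 3.37392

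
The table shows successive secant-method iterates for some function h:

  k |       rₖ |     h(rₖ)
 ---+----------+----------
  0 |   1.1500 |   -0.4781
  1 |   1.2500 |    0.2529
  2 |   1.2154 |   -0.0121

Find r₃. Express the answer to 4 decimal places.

1.2170

r₃ = 1.2154 − (-0.0121)·(1.2154 − 1.2500) / (-0.0121 − 0.2529)
   = 1.2154 − (0.000419)/(-0.265000) = 1.216980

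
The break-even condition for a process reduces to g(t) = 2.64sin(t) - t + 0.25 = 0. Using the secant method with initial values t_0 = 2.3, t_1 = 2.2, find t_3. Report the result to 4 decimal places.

2.2702

g(2.3) = -0.081338, g(2.2) = 0.184431
t_2 = 2.200000 − 0.184431·(2.200000 − 2.300000) / (0.184431 − (-0.081338)) = 2.200000 − (-0.018443)/(0.265769) = 2.269395
g(2.269395) = 0.002169
t_3 = 2.269395 − 0.002169·(2.269395 − 2.200000) / (0.002169 − 0.184431) = 2.269395 − (0.000151)/(-0.182261) = 2.270221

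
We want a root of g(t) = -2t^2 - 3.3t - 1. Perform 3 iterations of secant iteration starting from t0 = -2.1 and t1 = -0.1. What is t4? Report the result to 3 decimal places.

g(-2.1) = -2.89000, g(-0.1) = -0.69000
t2 = -0.10000 − (-0.69000)·(-0.10000 − (-2.10000)) / (-0.69000 − (-2.89000)) = -0.10000 − (-1.38000)/(2.20000) = 0.52727
g(0.52727) = -3.29603
t3 = 0.52727 − (-3.29603)·(0.52727 − (-0.10000)) / (-3.29603 − (-0.69000)) = 0.52727 − (-2.06751)/(-2.60603) = -0.26608
g(-0.26608) = -0.26353
t4 = -0.26608 − (-0.26353)·(-0.26608 − 0.52727) / (-0.26353 − (-3.29603)) = -0.26608 − (0.20907)/(3.03251) = -0.33503

-0.335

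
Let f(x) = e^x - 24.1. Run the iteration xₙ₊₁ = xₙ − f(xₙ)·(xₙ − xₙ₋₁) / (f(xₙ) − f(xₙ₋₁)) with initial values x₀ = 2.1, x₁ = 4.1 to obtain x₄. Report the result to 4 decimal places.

f(2.1) = -15.933830, f(4.1) = 36.240288
x₂ = 4.100000 − 36.240288·(4.100000 − 2.100000) / (36.240288 − (-15.933830)) = 4.100000 − (72.480575)/(52.174118) = 2.710794
f(2.710794) = -9.058780
x₃ = 2.710794 − (-9.058780)·(2.710794 − 4.100000) / (-9.058780 − 36.240288) = 2.710794 − (12.584508)/(-45.299068) = 2.988604
f(2.988604) = -4.242062
x₄ = 2.988604 − (-4.242062)·(2.988604 − 2.710794) / (-4.242062 − (-9.058780)) = 2.988604 − (-1.178485)/(4.816719) = 3.233269

3.2333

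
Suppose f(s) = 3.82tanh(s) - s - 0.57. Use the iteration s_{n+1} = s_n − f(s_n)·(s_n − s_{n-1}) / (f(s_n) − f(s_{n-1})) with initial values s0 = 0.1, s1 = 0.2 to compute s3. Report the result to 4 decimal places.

0.2060

f(0.1) = -0.289268, f(0.2) = -0.016026
s2 = 0.200000 − (-0.016026)·(0.200000 − 0.100000) / (-0.016026 − (-0.289268)) = 0.200000 − (-0.001603)/(0.273242) = 0.205865
f(0.205865) = -0.000384
s3 = 0.205865 − (-0.000384)·(0.205865 − 0.200000) / (-0.000384 − (-0.016026)) = 0.205865 − (-0.000002)/(0.015642) = 0.206009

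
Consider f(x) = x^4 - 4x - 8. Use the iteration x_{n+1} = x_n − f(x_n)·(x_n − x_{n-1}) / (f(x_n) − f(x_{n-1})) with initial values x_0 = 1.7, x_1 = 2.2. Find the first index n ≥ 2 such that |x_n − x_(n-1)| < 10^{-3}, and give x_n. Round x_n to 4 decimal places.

f(1.7) = -6.447900, f(2.2) = 6.625600
x_2 = 2.200000 − 6.625600·(0.500000)/(13.073500) = 1.946602;  |Δ| = 0.253398
f(1.946602) = -1.427924
x_3 = 1.946602 − (-1.427924)·(-0.253398)/(-8.053524) = 1.991530;  |Δ| = 0.044929
f(1.991530) = -0.235430
x_4 = 1.991530 − (-0.235430)·(0.044929)/(1.192494) = 2.000401;  |Δ| = 0.008870
f(2.000401) = 0.011220
x_5 = 2.000401 − 0.011220·(0.008870)/(0.246650) = 1.999997;  |Δ| = 0.000403
|x_5 − x_4| = 0.000403 < 10^{-3}

n = 5, x_n = 2.0000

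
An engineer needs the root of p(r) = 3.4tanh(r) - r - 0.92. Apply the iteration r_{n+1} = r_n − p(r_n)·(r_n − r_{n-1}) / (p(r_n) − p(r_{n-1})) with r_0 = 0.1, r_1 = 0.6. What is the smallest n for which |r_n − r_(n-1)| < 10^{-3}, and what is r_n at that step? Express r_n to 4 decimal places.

n = 5, r_n = 0.4149

p(0.1) = -0.681129, p(0.6) = 0.305969
r_2 = 0.600000 − 0.305969·(0.500000)/(0.987097) = 0.445016;  |Δ| = 0.154984
p(0.445016) = 0.055482
r_3 = 0.445016 − 0.055482·(-0.154984)/(-0.250486) = 0.410687;  |Δ| = 0.034329
p(0.410687) = -0.007896
r_4 = 0.410687 − (-0.007896)·(-0.034329)/(-0.063378) = 0.414964;  |Δ| = 0.004277
p(0.414964) = 0.000147
r_5 = 0.414964 − 0.000147·(0.004277)/(0.008043) = 0.414886;  |Δ| = 0.000078
|r_5 − r_4| = 0.000078 < 10^{-3}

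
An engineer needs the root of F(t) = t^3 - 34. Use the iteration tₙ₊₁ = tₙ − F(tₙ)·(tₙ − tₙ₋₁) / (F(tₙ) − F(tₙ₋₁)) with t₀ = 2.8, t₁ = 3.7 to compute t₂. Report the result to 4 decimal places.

3.1778

F(2.8) = -12.048000, F(3.7) = 16.653000
t₂ = 3.700000 − 16.653000·(3.700000 − 2.800000) / (16.653000 − (-12.048000)) = 3.700000 − (14.987700)/(28.701000) = 3.177799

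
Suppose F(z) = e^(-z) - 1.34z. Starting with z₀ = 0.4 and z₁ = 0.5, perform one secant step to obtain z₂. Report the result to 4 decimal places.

F(0.4) = 0.134320, F(0.5) = -0.063469
z₂ = 0.500000 − (-0.063469)·(0.500000 − 0.400000) / (-0.063469 − 0.134320) = 0.500000 − (-0.006347)/(-0.197789) = 0.467911

0.4679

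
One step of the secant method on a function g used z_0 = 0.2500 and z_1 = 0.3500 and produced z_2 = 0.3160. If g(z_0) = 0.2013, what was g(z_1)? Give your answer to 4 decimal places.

The secant line through (0.2500, 0.2013) and (0.3500, g(z_1)) crosses zero at z_2 = 0.3160.
So (0.2500, 0.2013), (0.3500, g(z_1)), (0.3160, 0) are collinear:
g(z_1) = 0.2013 · (0.3500 − 0.3160) / (0.2500 − 0.3160) = 0.2013 · (0.034000)/(-0.066000) = -0.103700

-0.1037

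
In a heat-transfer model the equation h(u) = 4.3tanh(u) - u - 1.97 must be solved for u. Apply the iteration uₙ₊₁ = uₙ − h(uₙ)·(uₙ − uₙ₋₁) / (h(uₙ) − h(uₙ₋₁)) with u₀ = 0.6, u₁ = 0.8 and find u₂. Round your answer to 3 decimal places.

0.751

h(0.6) = -0.26069, h(0.8) = 0.08536
u₂ = 0.80000 − 0.08536·(0.80000 − 0.60000) / (0.08536 − (-0.26069)) = 0.80000 − (0.01707)/(0.34604) = 0.75067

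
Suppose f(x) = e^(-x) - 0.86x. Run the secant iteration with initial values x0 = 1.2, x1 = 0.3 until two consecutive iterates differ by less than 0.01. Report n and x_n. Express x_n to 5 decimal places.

n = 4, x_n = 0.62338

f(1.2) = -0.7308058, f(0.3) = 0.4828182
x2 = 0.3000000 − 0.4828182·(-0.9000000)/(1.2136240) = 0.6580486;  |Δ| = 0.3580486
f(0.6580486) = -0.0480609
x3 = 0.6580486 − (-0.0480609)·(0.3580486)/(-0.5308791) = 0.6256342;  |Δ| = 0.0324144
f(0.6256342) = -0.0031233
x4 = 0.6256342 − (-0.0031233)·(-0.0324144)/(0.0449376) = 0.6233813;  |Δ| = 0.0022529
|x4 − x3| = 0.0022529 < 0.01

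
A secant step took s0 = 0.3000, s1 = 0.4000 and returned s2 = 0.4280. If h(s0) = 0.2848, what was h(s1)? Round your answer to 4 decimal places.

The secant line through (0.3000, 0.2848) and (0.4000, h(s1)) crosses zero at s2 = 0.4280.
So (0.3000, 0.2848), (0.4000, h(s1)), (0.4280, 0) are collinear:
h(s1) = 0.2848 · (0.4000 − 0.4280) / (0.3000 − 0.4280) = 0.2848 · (-0.028000)/(-0.128000) = 0.062300

0.0623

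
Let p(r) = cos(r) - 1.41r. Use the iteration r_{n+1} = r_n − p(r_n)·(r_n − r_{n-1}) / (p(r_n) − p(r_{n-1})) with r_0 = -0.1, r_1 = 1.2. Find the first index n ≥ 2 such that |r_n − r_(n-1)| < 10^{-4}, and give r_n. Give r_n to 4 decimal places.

p(-0.1) = 1.136004, p(1.2) = -1.329642
r_2 = 1.200000 − (-1.329642)·(1.300000)/(-2.465646) = 0.498953;  |Δ| = 0.701047
p(0.498953) = 0.174561
r_3 = 0.498953 − 0.174561·(-0.701047)/(1.504203) = 0.580308;  |Δ| = 0.081356
p(0.580308) = 0.018059
r_4 = 0.580308 − 0.018059·(0.081356)/(-0.156502) = 0.589696;  |Δ| = 0.009388
p(0.589696) = -0.000362
r_5 = 0.589696 − (-0.000362)·(0.009388)/(-0.018420) = 0.589512;  |Δ| = 0.000184
p(0.589512) = 0.000001
r_6 = 0.589512 − 0.000001·(-0.000184)/(0.000362) = 0.589512;  |Δ| = 0.000000
|r_6 − r_5| = 0.000000 < 10^{-4}

n = 6, r_n = 0.5895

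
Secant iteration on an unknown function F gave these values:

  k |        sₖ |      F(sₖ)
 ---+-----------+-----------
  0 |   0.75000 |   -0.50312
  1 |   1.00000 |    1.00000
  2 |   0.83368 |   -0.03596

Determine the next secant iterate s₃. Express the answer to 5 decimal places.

s₃ = 0.83368 − (-0.03596)·(0.83368 − 1.00000) / (-0.03596 − 1.00000)
   = 0.83368 − (0.0059809)/(-1.0359600) = 0.8394533

0.83945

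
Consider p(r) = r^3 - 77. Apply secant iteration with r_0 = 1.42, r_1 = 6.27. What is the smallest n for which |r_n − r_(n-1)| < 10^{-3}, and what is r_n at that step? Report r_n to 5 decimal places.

n = 8, r_n = 4.25432

p(1.42) = -74.1367120, p(6.27) = 169.4918830
r_2 = 6.2700000 − 169.4918830·(4.8500000)/(243.6285950) = 2.8958656;  |Δ| = 3.3741344
p(2.8958656) = -52.7151632
r_3 = 2.8958656 − (-52.7151632)·(-3.3741344)/(-222.2070462) = 3.6963264;  |Δ| = 0.8004609
p(3.6963264) = -26.4977233
r_4 = 3.6963264 − (-26.4977233)·(0.8004609)/(26.2174399) = 4.5053448;  |Δ| = 0.8090184
p(4.5053448) = 14.4500840
r_5 = 4.5053448 − 14.4500840·(0.8090184)/(40.9478073) = 4.2198501;  |Δ| = 0.2854947
p(4.2198501) = -1.8565609
r_6 = 4.2198501 − (-1.8565609)·(-0.2854947)/(-16.3066449) = 4.2523545;  |Δ| = 0.0325044
p(4.2523545) = -0.1067184
r_7 = 4.2523545 − (-0.1067184)·(0.0325044)/(1.7498425) = 4.2543369;  |Δ| = 0.0019824
p(4.2543369) = 0.0008701
r_8 = 4.2543369 − 0.0008701·(0.0019824)/(0.1075884) = 4.2543209;  |Δ| = 0.0000160
|r_8 − r_7| = 0.0000160 < 10^{-3}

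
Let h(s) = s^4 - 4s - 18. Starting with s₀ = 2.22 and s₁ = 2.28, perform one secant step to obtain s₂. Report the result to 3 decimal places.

2.282

h(2.22) = -2.59087, h(2.28) = -0.09664
s₂ = 2.28000 − (-0.09664)·(2.28000 − 2.22000) / (-0.09664 − (-2.59087)) = 2.28000 − (-0.00580)/(2.49424) = 2.28232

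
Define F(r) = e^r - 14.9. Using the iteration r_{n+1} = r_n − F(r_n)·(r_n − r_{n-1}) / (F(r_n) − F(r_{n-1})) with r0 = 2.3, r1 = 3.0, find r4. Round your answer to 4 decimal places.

F(2.3) = -4.925818, F(3.0) = 5.185537
r2 = 3.000000 − 5.185537·(3.000000 − 2.300000) / (5.185537 − (-4.925818)) = 3.000000 − (3.629876)/(10.111354) = 2.641010
F(2.641010) = -0.872637
r3 = 2.641010 − (-0.872637)·(2.641010 − 3.000000) / (-0.872637 − 5.185537) = 2.641010 − (0.313268)/(-6.058174) = 2.692720
F(2.692720) = -0.128201
r4 = 2.692720 − (-0.128201)·(2.692720 − 2.641010) / (-0.128201 − (-0.872637)) = 2.692720 − (-0.006629)/(0.744436) = 2.701625

2.7016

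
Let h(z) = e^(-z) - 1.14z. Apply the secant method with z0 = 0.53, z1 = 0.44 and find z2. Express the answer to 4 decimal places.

h(0.53) = -0.015595, h(0.44) = 0.142436
z2 = 0.440000 − 0.142436·(0.440000 − 0.530000) / (0.142436 − (-0.015595)) = 0.440000 − (-0.012819)/(0.158031) = 0.521119

0.5211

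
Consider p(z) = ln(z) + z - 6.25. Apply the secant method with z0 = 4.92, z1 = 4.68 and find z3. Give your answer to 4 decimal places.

p(4.92) = 0.263309, p(4.68) = -0.026702
z2 = 4.680000 − (-0.026702)·(4.680000 − 4.920000) / (-0.026702 − 0.263309) = 4.680000 − (0.006408)/(-0.290010) = 4.702097
p(4.702097) = 0.000106
z3 = 4.702097 − 0.000106·(4.702097 − 4.680000) / (0.000106 − (-0.026702)) = 4.702097 − (0.000002)/(0.026808) = 4.702010

4.7020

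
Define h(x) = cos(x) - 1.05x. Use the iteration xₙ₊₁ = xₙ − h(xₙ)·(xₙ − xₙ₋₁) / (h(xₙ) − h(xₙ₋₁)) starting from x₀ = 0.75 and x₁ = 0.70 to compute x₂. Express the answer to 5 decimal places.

0.71742

h(0.75) = -0.0558111, h(0.70) = 0.0298422
x₂ = 0.7000000 − 0.0298422·(0.7000000 − 0.7500000) / (0.0298422 − (-0.0558111)) = 0.7000000 − (-0.0014921)/(0.0856533) = 0.7174203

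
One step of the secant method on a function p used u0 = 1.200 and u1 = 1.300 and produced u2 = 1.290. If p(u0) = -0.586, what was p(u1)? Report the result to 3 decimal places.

0.065

The secant line through (1.200, -0.586) and (1.300, p(u1)) crosses zero at u2 = 1.290.
So (1.200, -0.586), (1.300, p(u1)), (1.290, 0) are collinear:
p(u1) = -0.586 · (1.300 − 1.290) / (1.200 − 1.290) = -0.586 · (0.01000)/(-0.09000) = 0.06511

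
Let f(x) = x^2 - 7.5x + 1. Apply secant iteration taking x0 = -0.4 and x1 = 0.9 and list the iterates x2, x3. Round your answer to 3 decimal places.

0.194, 0.129

f(-0.4) = 4.16000, f(0.9) = -4.94000
x2 = 0.90000 − (-4.94000)·(0.90000 − (-0.40000)) / (-4.94000 − 4.16000) = 0.90000 − (-6.42200)/(-9.10000) = 0.19429
f(0.19429) = -0.41940
x3 = 0.19429 − (-0.41940)·(0.19429 − 0.90000) / (-0.41940 − (-4.94000)) = 0.19429 − (0.29597)/(4.52060) = 0.12881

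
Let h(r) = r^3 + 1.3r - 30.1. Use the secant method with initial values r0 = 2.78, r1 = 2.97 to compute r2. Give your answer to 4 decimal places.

h(2.78) = -5.001048, h(2.97) = -0.040927
r2 = 2.970000 − (-0.040927)·(2.970000 − 2.780000) / (-0.040927 − (-5.001048)) = 2.970000 − (-0.007776)/(4.960121) = 2.971568

2.9716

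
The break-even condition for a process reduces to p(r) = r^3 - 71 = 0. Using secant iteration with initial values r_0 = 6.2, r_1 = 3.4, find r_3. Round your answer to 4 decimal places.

p(6.2) = 167.328000, p(3.4) = -31.696000
r_2 = 3.400000 − (-31.696000)·(3.400000 − 6.200000) / (-31.696000 − 167.328000) = 3.400000 − (88.748800)/(-199.024000) = 3.845920
p(3.845920) = -14.114606
r_3 = 3.845920 − (-14.114606)·(3.845920 − 3.400000) / (-14.114606 − (-31.696000)) = 3.845920 − (-6.293986)/(17.581394) = 4.203911

4.2039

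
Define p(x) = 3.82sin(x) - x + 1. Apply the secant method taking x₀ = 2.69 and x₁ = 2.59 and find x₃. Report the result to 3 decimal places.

p(2.69) = -0.02296, p(2.59) = 0.41185
x₂ = 2.59000 − 0.41185·(2.59000 − 2.69000) / (0.41185 − (-0.02296)) = 2.59000 − (-0.04118)/(0.43480) = 2.68472
p(2.68472) = 0.00045
x₃ = 2.68472 − 0.00045·(2.68472 − 2.59000) / (0.00045 − 0.41185) = 2.68472 − (0.00004)/(-0.41140) = 2.68482

2.685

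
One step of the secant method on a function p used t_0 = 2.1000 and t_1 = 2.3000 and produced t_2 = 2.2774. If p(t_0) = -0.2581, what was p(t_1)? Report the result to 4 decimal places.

0.0329

The secant line through (2.1000, -0.2581) and (2.3000, p(t_1)) crosses zero at t_2 = 2.2774.
So (2.1000, -0.2581), (2.3000, p(t_1)), (2.2774, 0) are collinear:
p(t_1) = -0.2581 · (2.3000 − 2.2774) / (2.1000 − 2.2774) = -0.2581 · (0.022600)/(-0.177400) = 0.032881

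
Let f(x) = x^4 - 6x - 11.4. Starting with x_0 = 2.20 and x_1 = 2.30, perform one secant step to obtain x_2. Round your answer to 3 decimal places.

2.230

f(2.20) = -1.17440, f(2.30) = 2.78410
x_2 = 2.30000 − 2.78410·(2.30000 − 2.20000) / (2.78410 − (-1.17440)) = 2.30000 − (0.27841)/(3.95850) = 2.22967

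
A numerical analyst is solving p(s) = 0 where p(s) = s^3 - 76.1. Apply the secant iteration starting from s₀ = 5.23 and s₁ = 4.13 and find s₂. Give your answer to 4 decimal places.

4.2157

p(5.23) = 66.955667, p(4.13) = -5.655003
s₂ = 4.130000 − (-5.655003)·(4.130000 − 5.230000) / (-5.655003 − 66.955667) = 4.130000 − (6.220503)/(-72.610670) = 4.215669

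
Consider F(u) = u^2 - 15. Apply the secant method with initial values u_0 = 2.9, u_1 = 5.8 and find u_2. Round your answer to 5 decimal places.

F(2.9) = -6.5900000, F(5.8) = 18.6400000
u_2 = 5.8000000 − 18.6400000·(5.8000000 − 2.9000000) / (18.6400000 − (-6.5900000)) = 5.8000000 − (54.0560000)/(25.2300000) = 3.6574713

3.65747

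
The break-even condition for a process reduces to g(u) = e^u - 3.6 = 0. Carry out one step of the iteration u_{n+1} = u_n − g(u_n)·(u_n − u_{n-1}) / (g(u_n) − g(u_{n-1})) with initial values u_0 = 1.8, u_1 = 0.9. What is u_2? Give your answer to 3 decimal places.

1.186

g(1.8) = 2.44965, g(0.9) = -1.14040
u_2 = 0.90000 − (-1.14040)·(0.90000 − 1.80000) / (-1.14040 − 2.44965) = 0.90000 − (1.02636)/(-3.59004) = 1.18589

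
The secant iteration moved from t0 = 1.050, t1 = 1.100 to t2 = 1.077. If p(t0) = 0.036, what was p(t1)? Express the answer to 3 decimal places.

-0.031

The secant line through (1.050, 0.036) and (1.100, p(t1)) crosses zero at t2 = 1.077.
So (1.050, 0.036), (1.100, p(t1)), (1.077, 0) are collinear:
p(t1) = 0.036 · (1.100 − 1.077) / (1.050 − 1.077) = 0.036 · (0.02300)/(-0.02700) = -0.03067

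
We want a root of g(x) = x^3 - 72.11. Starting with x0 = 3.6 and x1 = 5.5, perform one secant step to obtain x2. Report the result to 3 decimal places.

4.004

g(3.6) = -25.45400, g(5.5) = 94.26500
x2 = 5.50000 − 94.26500·(5.50000 − 3.60000) / (94.26500 − (-25.45400)) = 5.50000 − (179.10350)/(119.71900) = 4.00397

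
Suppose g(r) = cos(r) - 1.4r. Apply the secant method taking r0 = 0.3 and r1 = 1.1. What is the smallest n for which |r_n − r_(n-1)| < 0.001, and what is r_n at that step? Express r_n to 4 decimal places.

g(0.3) = 0.535336, g(1.1) = -1.086404
r2 = 1.100000 − (-1.086404)·(0.800000)/(-1.621740) = 0.564080;  |Δ| = 0.535920
g(0.564080) = 0.055369
r3 = 0.564080 − 0.055369·(-0.535920)/(1.141773) = 0.590069;  |Δ| = 0.025989
g(0.590069) = 0.004806
r4 = 0.590069 − 0.004806·(0.025989)/(-0.050563) = 0.592539;  |Δ| = 0.002470
g(0.592539) = -0.000029
r5 = 0.592539 − (-0.000029)·(0.002470)/(-0.004836) = 0.592524;  |Δ| = 0.000015
|r5 − r4| = 0.000015 < 0.001

n = 5, r_n = 0.5925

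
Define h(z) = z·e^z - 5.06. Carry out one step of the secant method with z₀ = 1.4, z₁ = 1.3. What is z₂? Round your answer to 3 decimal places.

1.332

h(1.4) = 0.61728, h(1.3) = -0.28991
z₂ = 1.30000 − (-0.28991)·(1.30000 − 1.40000) / (-0.28991 − 0.61728) = 1.30000 − (0.02899)/(-0.90719) = 1.33196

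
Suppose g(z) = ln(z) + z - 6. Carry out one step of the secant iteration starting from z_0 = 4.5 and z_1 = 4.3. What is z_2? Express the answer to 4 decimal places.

g(4.5) = 0.004077, g(4.3) = -0.241385
z_2 = 4.300000 − (-0.241385)·(4.300000 − 4.500000) / (-0.241385 − 0.004077) = 4.300000 − (0.048277)/(-0.245462) = 4.496678

4.4967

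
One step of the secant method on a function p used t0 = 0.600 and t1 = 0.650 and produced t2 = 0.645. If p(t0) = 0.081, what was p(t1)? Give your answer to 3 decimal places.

The secant line through (0.600, 0.081) and (0.650, p(t1)) crosses zero at t2 = 0.645.
So (0.600, 0.081), (0.650, p(t1)), (0.645, 0) are collinear:
p(t1) = 0.081 · (0.650 − 0.645) / (0.600 − 0.645) = 0.081 · (0.00500)/(-0.04500) = -0.00900

-0.009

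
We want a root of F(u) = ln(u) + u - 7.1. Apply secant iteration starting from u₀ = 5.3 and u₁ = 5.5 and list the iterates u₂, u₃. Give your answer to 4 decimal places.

F(5.3) = -0.132293, F(5.5) = 0.104748
u₂ = 5.500000 − 0.104748·(5.500000 − 5.300000) / (0.104748 − (-0.132293)) = 5.500000 − (0.020950)/(0.237041) = 5.411620
F(5.411620) = 0.000169
u₃ = 5.411620 − 0.000169·(5.411620 − 5.500000) / (0.000169 − 0.104748) = 5.411620 − (-0.000015)/(-0.104579) = 5.411478

5.4116, 5.4115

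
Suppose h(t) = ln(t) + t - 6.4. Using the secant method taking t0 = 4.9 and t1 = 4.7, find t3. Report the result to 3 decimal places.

h(4.9) = 0.08924, h(4.7) = -0.15244
t2 = 4.70000 − (-0.15244)·(4.70000 − 4.90000) / (-0.15244 − 0.08924) = 4.70000 − (0.03049)/(-0.24167) = 4.82615
h(4.82615) = 0.00020
t3 = 4.82615 − 0.00020·(4.82615 − 4.70000) / (0.00020 − (-0.15244)) = 4.82615 − (0.00003)/(0.15264) = 4.82599

4.826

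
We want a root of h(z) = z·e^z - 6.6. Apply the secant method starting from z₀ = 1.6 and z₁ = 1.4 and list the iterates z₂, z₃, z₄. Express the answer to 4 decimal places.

1.4821, 1.4894, 1.4890

h(1.6) = 1.324852, h(1.4) = -0.922720
z₂ = 1.400000 − (-0.922720)·(1.400000 − 1.600000) / (-0.922720 − 1.324852) = 1.400000 − (0.184544)/(-2.247572) = 1.482108
h(1.482108) = -0.075439
z₃ = 1.482108 − (-0.075439)·(1.482108 − 1.400000) / (-0.075439 − (-0.922720)) = 1.482108 − (-0.006194)/(0.847281) = 1.489419
h(1.489419) = 0.004854
z₄ = 1.489419 − 0.004854·(1.489419 − 1.482108) / (0.004854 − (-0.075439)) = 1.489419 − (0.000035)/(0.080292) = 1.488977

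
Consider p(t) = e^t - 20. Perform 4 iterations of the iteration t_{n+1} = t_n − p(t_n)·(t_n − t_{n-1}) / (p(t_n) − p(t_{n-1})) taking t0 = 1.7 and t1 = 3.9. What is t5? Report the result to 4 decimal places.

p(1.7) = -14.526053, p(3.9) = 29.402449
t2 = 3.900000 − 29.402449·(3.900000 − 1.700000) / (29.402449 − (-14.526053)) = 3.900000 − (64.685388)/(43.928502) = 2.427485
p(2.427485) = -8.669652
t3 = 2.427485 − (-8.669652)·(2.427485 − 3.900000) / (-8.669652 − 29.402449) = 2.427485 − (12.766195)/(-38.072101) = 2.762801
p(2.762801) = -4.155839
t4 = 2.762801 − (-4.155839)·(2.762801 − 2.427485) / (-4.155839 − (-8.669652)) = 2.762801 − (-1.393520)/(4.513813) = 3.071525
p(3.071525) = 1.574770
t5 = 3.071525 − 1.574770·(3.071525 − 2.762801) / (1.574770 − (-4.155839)) = 3.071525 − (0.486169)/(5.730609) = 2.986687

2.9867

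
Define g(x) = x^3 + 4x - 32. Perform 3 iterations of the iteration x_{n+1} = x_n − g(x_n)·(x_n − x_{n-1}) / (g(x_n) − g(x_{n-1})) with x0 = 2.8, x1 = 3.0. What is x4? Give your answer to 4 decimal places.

2.7576

g(2.8) = 1.152000, g(3.0) = 7.000000
x2 = 3.000000 − 7.000000·(3.000000 − 2.800000) / (7.000000 − 1.152000) = 3.000000 − (1.400000)/(5.848000) = 2.760602
g(2.760602) = 0.080742
x3 = 2.760602 − 0.080742·(2.760602 − 3.000000) / (0.080742 − 7.000000) = 2.760602 − (-0.019330)/(-6.919258) = 2.757808
g(2.757808) = 0.005763
x4 = 2.757808 − 0.005763·(2.757808 − 2.760602) / (0.005763 − 0.080742) = 2.757808 − (-0.000016)/(-0.074979) = 2.757594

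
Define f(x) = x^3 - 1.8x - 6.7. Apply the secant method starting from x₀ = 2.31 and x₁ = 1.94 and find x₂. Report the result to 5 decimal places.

2.18536

f(2.31) = 1.4683910, f(1.94) = -2.8906160
x₂ = 1.9400000 − (-2.8906160)·(1.9400000 − 2.3100000) / (-2.8906160 − 1.4683910) = 1.9400000 − (1.0695279)/(-4.3590070) = 2.1853605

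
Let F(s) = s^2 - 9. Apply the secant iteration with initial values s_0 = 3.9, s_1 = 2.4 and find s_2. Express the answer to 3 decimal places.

F(3.9) = 6.21000, F(2.4) = -3.24000
s_2 = 2.40000 − (-3.24000)·(2.40000 − 3.90000) / (-3.24000 − 6.21000) = 2.40000 − (4.86000)/(-9.45000) = 2.91429

2.914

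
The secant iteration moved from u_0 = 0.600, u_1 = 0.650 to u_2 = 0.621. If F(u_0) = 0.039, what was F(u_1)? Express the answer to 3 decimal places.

The secant line through (0.600, 0.039) and (0.650, F(u_1)) crosses zero at u_2 = 0.621.
So (0.600, 0.039), (0.650, F(u_1)), (0.621, 0) are collinear:
F(u_1) = 0.039 · (0.650 − 0.621) / (0.600 − 0.621) = 0.039 · (0.02900)/(-0.02100) = -0.05386

-0.054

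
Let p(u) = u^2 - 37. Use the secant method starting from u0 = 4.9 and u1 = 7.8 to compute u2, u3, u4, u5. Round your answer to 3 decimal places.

p(4.9) = -12.99000, p(7.8) = 23.84000
u2 = 7.80000 − 23.84000·(7.80000 − 4.90000) / (23.84000 − (-12.99000)) = 7.80000 − (69.13600)/(36.83000) = 5.92283
p(5.92283) = -1.92003
u3 = 5.92283 − (-1.92003)·(5.92283 − 7.80000) / (-1.92003 − 23.84000) = 5.92283 − (3.60421)/(-25.76003) = 6.06275
p(6.06275) = -0.24307
u4 = 6.06275 − (-0.24307)·(6.06275 − 5.92283) / (-0.24307 − (-1.92003)) = 6.06275 − (-0.03401)/(1.67696) = 6.08303
p(6.08303) = 0.00325
u5 = 6.08303 − 0.00325·(6.08303 − 6.06275) / (0.00325 − (-0.24307)) = 6.08303 − (0.00007)/(0.24632) = 6.08276

5.923, 6.063, 6.083, 6.083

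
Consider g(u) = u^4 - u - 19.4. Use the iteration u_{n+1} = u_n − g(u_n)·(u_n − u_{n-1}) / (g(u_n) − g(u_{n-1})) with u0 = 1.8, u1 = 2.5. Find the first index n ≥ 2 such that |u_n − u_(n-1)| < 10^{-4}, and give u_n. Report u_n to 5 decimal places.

g(1.8) = -10.7024000, g(2.5) = 17.1625000
u2 = 2.5000000 − 17.1625000·(0.7000000)/(27.8649000) = 2.0688572;  |Δ| = 0.4311428
g(2.0688572) = -3.1489998
u3 = 2.0688572 − (-3.1489998)·(-0.4311428)/(-20.3114998) = 2.1356996;  |Δ| = 0.0668424
g(2.1356996) = -0.7310379
u4 = 2.1356996 − (-0.7310379)·(0.0668424)/(2.4179618) = 2.1559085;  |Δ| = 0.0202089
g(2.1559085) = 0.0474501
u5 = 2.1559085 − 0.0474501·(0.0202089)/(0.7784880) = 2.1546767;  |Δ| = 0.0012318
g(2.1546767) = -0.0006476
u6 = 2.1546767 − (-0.0006476)·(-0.0012318)/(-0.0480977) = 2.1546933;  |Δ| = 0.0000166
|u6 − u5| = 0.0000166 < 10^{-4}

n = 6, u_n = 2.15469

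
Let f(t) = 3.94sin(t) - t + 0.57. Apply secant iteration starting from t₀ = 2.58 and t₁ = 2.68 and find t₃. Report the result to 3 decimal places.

2.600

f(2.58) = 0.08819, f(2.68) = -0.35522
t₂ = 2.68000 − (-0.35522)·(2.68000 − 2.58000) / (-0.35522 − 0.08819) = 2.68000 − (-0.03552)/(-0.44341) = 2.59989
f(2.59989) = 0.00156
t₃ = 2.59989 − 0.00156·(2.59989 − 2.68000) / (0.00156 − (-0.35522)) = 2.59989 − (-0.00013)/(0.35679) = 2.60024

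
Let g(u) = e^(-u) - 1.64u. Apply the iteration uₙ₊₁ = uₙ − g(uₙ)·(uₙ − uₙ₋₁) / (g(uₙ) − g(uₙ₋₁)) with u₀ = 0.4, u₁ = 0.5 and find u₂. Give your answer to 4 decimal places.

0.4063

g(0.4) = 0.014320, g(0.5) = -0.213469
u₂ = 0.500000 − (-0.213469)·(0.500000 − 0.400000) / (-0.213469 − 0.014320) = 0.500000 − (-0.021347)/(-0.227789) = 0.406287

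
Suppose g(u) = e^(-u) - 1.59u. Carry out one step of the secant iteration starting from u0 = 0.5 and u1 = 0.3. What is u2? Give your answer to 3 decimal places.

0.417

g(0.5) = -0.18847, g(0.3) = 0.26382
u2 = 0.30000 − 0.26382·(0.30000 − 0.50000) / (0.26382 − (-0.18847)) = 0.30000 − (-0.05276)/(0.45229) = 0.41666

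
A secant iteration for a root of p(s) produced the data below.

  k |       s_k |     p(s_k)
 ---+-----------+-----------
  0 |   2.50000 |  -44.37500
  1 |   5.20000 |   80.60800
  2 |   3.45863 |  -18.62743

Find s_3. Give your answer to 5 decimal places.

s_3 = 3.45863 − (-18.62743)·(3.45863 − 5.20000) / (-18.62743 − 80.60800)
   = 3.45863 − (32.4372478)/(-99.2354300) = 3.7855016

3.78550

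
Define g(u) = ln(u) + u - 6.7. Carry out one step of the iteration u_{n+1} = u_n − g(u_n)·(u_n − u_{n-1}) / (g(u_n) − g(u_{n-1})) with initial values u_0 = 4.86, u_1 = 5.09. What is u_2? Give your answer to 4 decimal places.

5.0756

g(4.86) = -0.258962, g(5.09) = 0.017278
u_2 = 5.090000 − 0.017278·(5.090000 − 4.860000) / (0.017278 − (-0.258962)) = 5.090000 − (0.003974)/(0.276239) = 5.075614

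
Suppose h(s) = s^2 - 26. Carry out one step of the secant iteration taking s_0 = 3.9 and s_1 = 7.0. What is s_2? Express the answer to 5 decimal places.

4.88991

h(3.9) = -10.7900000, h(7.0) = 23.0000000
s_2 = 7.0000000 − 23.0000000·(7.0000000 − 3.9000000) / (23.0000000 − (-10.7900000)) = 7.0000000 − (71.3000000)/(33.7900000) = 4.8899083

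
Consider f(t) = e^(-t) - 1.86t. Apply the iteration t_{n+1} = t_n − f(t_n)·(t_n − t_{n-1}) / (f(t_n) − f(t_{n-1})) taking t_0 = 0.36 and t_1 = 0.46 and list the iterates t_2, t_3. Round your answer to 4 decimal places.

0.3711, 0.3710

f(0.36) = 0.028076, f(0.46) = -0.224316
t_2 = 0.460000 − (-0.224316)·(0.460000 − 0.360000) / (-0.224316 − 0.028076) = 0.460000 − (-0.022432)/(-0.252393) = 0.371124
f(0.371124) = -0.000332
t_3 = 0.371124 − (-0.000332)·(0.371124 − 0.460000) / (-0.000332 − (-0.224316)) = 0.371124 − (0.000030)/(0.223984) = 0.370992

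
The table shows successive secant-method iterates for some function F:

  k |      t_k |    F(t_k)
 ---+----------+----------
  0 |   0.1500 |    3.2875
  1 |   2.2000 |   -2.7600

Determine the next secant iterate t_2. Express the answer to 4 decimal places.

t_2 = 2.2000 − (-2.7600)·(2.2000 − 0.1500) / (-2.7600 − 3.2875)
   = 2.2000 − (-5.658000)/(-6.047500) = 1.264407

1.2644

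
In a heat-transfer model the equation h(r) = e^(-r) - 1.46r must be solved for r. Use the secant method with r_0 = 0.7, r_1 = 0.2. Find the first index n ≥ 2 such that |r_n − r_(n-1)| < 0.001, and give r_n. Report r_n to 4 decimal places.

n = 4, r_n = 0.4408

h(0.7) = -0.525415, h(0.2) = 0.526731
r_2 = 0.200000 − 0.526731·(-0.500000)/(1.052145) = 0.450313;  |Δ| = 0.250313
h(0.450313) = -0.020028
r_3 = 0.450313 − (-0.020028)·(0.250313)/(-0.546759) = 0.441144;  |Δ| = 0.009169
h(0.441144) = -0.000770
r_4 = 0.441144 − (-0.000770)·(-0.009169)/(0.019258) = 0.440777;  |Δ| = 0.000366
|r_4 − r_3| = 0.000366 < 0.001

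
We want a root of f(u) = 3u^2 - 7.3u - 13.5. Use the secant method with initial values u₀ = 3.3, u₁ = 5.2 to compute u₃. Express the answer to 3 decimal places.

3.640

f(3.3) = -4.92000, f(5.2) = 29.66000
u₂ = 5.20000 − 29.66000·(5.20000 − 3.30000) / (29.66000 − (-4.92000)) = 5.20000 − (56.35400)/(34.58000) = 3.57033
f(3.57033) = -1.32164
u₃ = 3.57033 − (-1.32164)·(3.57033 − 5.20000) / (-1.32164 − 29.66000) = 3.57033 − (2.15385)/(-30.98164) = 3.63985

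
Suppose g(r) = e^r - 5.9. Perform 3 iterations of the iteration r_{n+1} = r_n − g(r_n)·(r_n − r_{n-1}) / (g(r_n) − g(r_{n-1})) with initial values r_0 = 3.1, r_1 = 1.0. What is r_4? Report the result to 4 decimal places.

1.7291

g(3.1) = 16.297951, g(1.0) = -3.181718
r_2 = 1.000000 − (-3.181718)·(1.000000 − 3.100000) / (-3.181718 − 16.297951) = 1.000000 − (6.681608)/(-19.479669) = 1.343004
g(1.343004) = -2.069466
r_3 = 1.343004 − (-2.069466)·(1.343004 − 1.000000) / (-2.069466 − (-3.181718)) = 1.343004 − (-0.709836)/(1.112252) = 1.981201
g(1.981201) = 1.351446
r_4 = 1.981201 − 1.351446·(1.981201 − 1.343004) / (1.351446 − (-2.069466)) = 1.981201 − (0.862488)/(3.420912) = 1.729079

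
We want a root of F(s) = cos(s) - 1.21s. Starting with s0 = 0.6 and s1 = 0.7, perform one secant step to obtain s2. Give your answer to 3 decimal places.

F(0.6) = 0.09934, F(0.7) = -0.08216
s2 = 0.70000 − (-0.08216)·(0.70000 − 0.60000) / (-0.08216 − 0.09934) = 0.70000 − (-0.00822)/(-0.18149) = 0.65473

0.655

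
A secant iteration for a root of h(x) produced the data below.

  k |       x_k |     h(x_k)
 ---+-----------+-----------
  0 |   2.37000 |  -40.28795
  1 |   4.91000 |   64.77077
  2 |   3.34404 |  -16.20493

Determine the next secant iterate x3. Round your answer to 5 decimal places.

x3 = 3.34404 − (-16.20493)·(3.34404 − 4.91000) / (-16.20493 − 64.77077)
   = 3.34404 − (25.3762722)/(-80.9757000) = 3.6574213

3.65742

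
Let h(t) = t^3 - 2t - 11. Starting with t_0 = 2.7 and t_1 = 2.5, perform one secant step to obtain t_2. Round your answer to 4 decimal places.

h(2.7) = 3.283000, h(2.5) = -0.375000
t_2 = 2.500000 − (-0.375000)·(2.500000 − 2.700000) / (-0.375000 − 3.283000) = 2.500000 − (0.075000)/(-3.658000) = 2.520503

2.5205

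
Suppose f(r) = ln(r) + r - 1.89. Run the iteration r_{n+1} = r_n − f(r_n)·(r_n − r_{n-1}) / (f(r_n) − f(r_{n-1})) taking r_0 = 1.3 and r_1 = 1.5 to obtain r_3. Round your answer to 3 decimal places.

f(1.3) = -0.32764, f(1.5) = 0.01547
r_2 = 1.50000 − 0.01547·(1.50000 − 1.30000) / (0.01547 − (-0.32764)) = 1.50000 − (0.00309)/(0.34310) = 1.49099
f(1.49099) = 0.00042
r_3 = 1.49099 − 0.00042·(1.49099 − 1.50000) / (0.00042 − 0.01547) = 1.49099 − (0.00000)/(-0.01504) = 1.49073

1.491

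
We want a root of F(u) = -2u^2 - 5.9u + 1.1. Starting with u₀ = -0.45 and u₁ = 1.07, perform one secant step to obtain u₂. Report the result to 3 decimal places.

F(-0.45) = 3.35000, F(1.07) = -7.50280
u₂ = 1.07000 − (-7.50280)·(1.07000 − (-0.45000)) / (-7.50280 − 3.35000) = 1.07000 − (-11.40426)/(-10.85280) = 0.01919

0.019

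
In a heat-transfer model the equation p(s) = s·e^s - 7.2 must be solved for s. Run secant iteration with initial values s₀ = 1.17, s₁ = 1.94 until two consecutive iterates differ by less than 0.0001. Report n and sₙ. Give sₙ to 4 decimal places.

p(1.17) = -3.430269, p(1.94) = 6.299977
s₂ = 1.940000 − 6.299977·(0.770000)/(9.730245) = 1.441453;  |Δ| = 0.498547
p(1.441453) = -1.107216
s₃ = 1.441453 − (-1.107216)·(-0.498547)/(-7.407193) = 1.515975;  |Δ| = 0.074522
p(1.515975) = -0.296460
s₄ = 1.515975 − (-0.296460)·(0.074522)/(0.810756) = 1.543225;  |Δ| = 0.027250
p(1.543225) = 0.021764
s₅ = 1.543225 − 0.021764·(0.027250)/(0.318225) = 1.541361;  |Δ| = 0.001864
p(1.541361) = -0.000387
s₆ = 1.541361 − (-0.000387)·(-0.001864)/(-0.022152) = 1.541394;  |Δ| = 0.000033
|s₆ − s₅| = 0.000033 < 0.0001

n = 6, sₙ = 1.5414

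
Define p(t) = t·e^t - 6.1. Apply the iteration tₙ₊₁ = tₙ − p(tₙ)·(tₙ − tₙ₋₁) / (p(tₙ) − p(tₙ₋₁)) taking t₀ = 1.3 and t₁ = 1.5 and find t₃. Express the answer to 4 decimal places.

p(1.3) = -1.329914, p(1.5) = 0.622534
t₂ = 1.500000 − 0.622534·(1.500000 − 1.300000) / (0.622534 − (-1.329914)) = 1.500000 − (0.124507)/(1.952448) = 1.436230
p(1.436230) = -0.060916
t₃ = 1.436230 − (-0.060916)·(1.436230 − 1.500000) / (-0.060916 − 0.622534) = 1.436230 − (0.003885)/(-0.683449) = 1.441914

1.4419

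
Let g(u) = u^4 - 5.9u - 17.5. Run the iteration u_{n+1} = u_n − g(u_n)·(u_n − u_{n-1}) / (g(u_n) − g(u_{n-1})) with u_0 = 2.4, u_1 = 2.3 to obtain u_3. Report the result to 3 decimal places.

g(2.4) = 1.51760, g(2.3) = -3.08590
u_2 = 2.30000 − (-3.08590)·(2.30000 − 2.40000) / (-3.08590 − 1.51760) = 2.30000 − (0.30859)/(-4.60350) = 2.36703
g(2.36703) = -0.07358
u_3 = 2.36703 − (-0.07358)·(2.36703 − 2.30000) / (-0.07358 − (-3.08590)) = 2.36703 − (-0.00493)/(3.01232) = 2.36867

2.369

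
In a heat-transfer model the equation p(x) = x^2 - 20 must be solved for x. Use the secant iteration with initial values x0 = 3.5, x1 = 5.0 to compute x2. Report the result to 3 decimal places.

4.412

p(3.5) = -7.75000, p(5.0) = 5.00000
x2 = 5.00000 − 5.00000·(5.00000 − 3.50000) / (5.00000 − (-7.75000)) = 5.00000 − (7.50000)/(12.75000) = 4.41176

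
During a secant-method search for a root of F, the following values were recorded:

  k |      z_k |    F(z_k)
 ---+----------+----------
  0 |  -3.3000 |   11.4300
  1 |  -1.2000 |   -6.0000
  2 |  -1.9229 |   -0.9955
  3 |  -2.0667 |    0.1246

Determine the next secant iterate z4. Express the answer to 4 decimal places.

z4 = -2.0667 − 0.1246·(-2.0667 − (-1.9229)) / (0.1246 − (-0.9955))
   = -2.0667 − (-0.017917)/(1.120100) = -2.050704

-2.0507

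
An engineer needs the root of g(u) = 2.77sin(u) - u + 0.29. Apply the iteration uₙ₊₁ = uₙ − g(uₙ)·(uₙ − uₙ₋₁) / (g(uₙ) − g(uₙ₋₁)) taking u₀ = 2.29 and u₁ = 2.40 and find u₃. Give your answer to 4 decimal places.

2.3194

g(2.29) = 0.083956, g(2.40) = -0.238967
u₂ = 2.400000 − (-0.238967)·(2.400000 − 2.290000) / (-0.238967 − 0.083956) = 2.400000 − (-0.026286)/(-0.322923) = 2.318599
g(2.318599) = 0.002324
u₃ = 2.318599 − 0.002324·(2.318599 − 2.400000) / (0.002324 − (-0.238967)) = 2.318599 − (-0.000189)/(0.241291) = 2.319383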